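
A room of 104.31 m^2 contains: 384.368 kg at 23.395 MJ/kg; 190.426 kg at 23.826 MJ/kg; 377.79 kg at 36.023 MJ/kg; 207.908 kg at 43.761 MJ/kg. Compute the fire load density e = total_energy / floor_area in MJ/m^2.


Total energy = 384.368*23.395 + 190.426*23.826 + 377.79*36.023 + 207.908*43.761
= 8992.289 + 4537.090 + 13609.13 + 9098.262
= 36236.77 MJ
e = 36236.77 / 104.31 = 347.39 MJ/m^2

347.39 MJ/m^2


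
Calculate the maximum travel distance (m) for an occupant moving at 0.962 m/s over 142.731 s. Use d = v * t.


d = 0.962 * 142.731 = 137.31 m

137.31 m


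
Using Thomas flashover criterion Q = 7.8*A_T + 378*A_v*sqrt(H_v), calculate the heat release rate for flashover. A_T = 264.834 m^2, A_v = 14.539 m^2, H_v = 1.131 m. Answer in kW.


7.8*A_T = 2065.7
sqrt(H_v) = 1.0635
378*A_v*sqrt(H_v) = 5844.6
Q = 2065.7 + 5844.6 = 7910.3 kW

7910.3 kW


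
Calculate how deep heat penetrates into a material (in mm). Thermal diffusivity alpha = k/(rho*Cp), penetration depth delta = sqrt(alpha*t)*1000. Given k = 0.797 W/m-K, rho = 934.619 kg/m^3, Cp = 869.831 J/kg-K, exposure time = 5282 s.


alpha = 0.797 / (934.619 * 869.831) = 9.8037e-07 m^2/s
alpha * t = 0.0051783
delta = sqrt(0.0051783) * 1000 = 71.960 mm

71.960 mm


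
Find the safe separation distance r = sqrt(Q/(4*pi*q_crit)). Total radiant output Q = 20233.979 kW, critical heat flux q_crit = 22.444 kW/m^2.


4*pi*q_crit = 282.04
Q/(4*pi*q_crit) = 71.742
r = sqrt(71.742) = 8.4700 m

8.4700 m


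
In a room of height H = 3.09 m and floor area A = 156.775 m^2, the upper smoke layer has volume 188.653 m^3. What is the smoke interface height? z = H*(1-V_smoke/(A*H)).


V/(A*H) = 0.38943
1 - 0.38943 = 0.61057
z = 3.09 * 0.61057 = 1.8867 m

1.8867 m


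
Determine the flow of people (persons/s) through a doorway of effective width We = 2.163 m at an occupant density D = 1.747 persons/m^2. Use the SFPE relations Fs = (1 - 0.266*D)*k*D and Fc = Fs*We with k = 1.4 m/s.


1 - 0.266*D = 1 - 0.266*1.747 = 0.53530
Fs = 0.53530 * 1.4 * 1.747 = 1.3092 persons/(s*m)
Fc = 1.3092 * 2.163 = 2.8319 persons/s

2.8319 persons/s


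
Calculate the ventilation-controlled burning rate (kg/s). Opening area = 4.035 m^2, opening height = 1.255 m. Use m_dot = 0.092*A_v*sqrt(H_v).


sqrt(H_v) = 1.1203
m_dot = 0.092 * 4.035 * 1.1203 = 0.41587 kg/s

0.41587 kg/s


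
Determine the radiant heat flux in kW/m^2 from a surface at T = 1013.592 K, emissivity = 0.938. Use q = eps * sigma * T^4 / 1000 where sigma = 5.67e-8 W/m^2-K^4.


T^4 = 1.0555e+12
q = 0.938 * 5.67e-8 * 1.0555e+12 / 1000 = 56.136 kW/m^2

56.136 kW/m^2


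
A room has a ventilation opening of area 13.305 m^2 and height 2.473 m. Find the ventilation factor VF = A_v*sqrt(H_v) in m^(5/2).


sqrt(H_v) = 1.5726
VF = 13.305 * 1.5726 = 20.923 m^(5/2)

20.923 m^(5/2)


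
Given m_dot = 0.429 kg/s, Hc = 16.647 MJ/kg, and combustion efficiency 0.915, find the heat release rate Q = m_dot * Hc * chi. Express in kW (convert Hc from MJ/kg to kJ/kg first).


Hc = 16.647 MJ/kg = 16.647 * 1000 kJ/kg = 16647 kJ/kg
Q = 0.429 kg/s * 16647 kJ/kg * 0.915 = 6534.5 kW

6534.5 kW


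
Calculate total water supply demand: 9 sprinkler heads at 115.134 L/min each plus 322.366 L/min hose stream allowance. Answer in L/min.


Sprinkler demand = 9 * 115.134 = 1036.206 L/min
Total = 1036.206 + 322.366 = 1358.572 L/min

1358.572 L/min


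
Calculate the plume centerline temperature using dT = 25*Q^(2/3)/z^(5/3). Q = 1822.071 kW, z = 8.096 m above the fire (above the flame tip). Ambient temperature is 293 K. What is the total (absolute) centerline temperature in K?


Q^(2/3) = 149.18
z^(5/3) = 32.643
dT = 25 * 149.18 / 32.643 = 114.25 K
T = 293 + 114.25 = 407.25 K

407.25 K


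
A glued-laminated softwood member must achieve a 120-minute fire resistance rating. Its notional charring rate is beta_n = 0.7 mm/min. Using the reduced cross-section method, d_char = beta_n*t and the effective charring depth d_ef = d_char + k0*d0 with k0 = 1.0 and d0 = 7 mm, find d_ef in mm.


d_char = 0.7 * 120 = 84 mm
d_ef = 84 + 1.0*7 = 91 mm

91 mm


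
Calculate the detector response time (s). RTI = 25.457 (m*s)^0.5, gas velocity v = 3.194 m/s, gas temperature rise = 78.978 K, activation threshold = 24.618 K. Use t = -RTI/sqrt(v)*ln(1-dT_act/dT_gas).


dT_act/dT_gas = 0.31171
ln(1 - 0.31171) = -0.37354
t = -25.457 / sqrt(3.194) * -0.37354 = 5.3208 s

5.3208 s


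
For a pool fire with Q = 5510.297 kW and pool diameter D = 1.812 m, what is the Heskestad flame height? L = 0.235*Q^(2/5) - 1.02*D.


Q^(2/5) = 31.367
0.235 * Q^(2/5) = 7.3712
1.02 * D = 1.8482
L = 5.5230 m

5.5230 m


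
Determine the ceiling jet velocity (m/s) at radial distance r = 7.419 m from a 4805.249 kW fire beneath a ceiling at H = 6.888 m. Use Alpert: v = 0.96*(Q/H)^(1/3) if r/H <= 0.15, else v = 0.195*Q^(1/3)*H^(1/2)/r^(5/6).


r/H = 7.419 / 6.888 = 1.0771
r/H > 0.15, so v = 0.195*Q^(1/3)*H^(1/2)/r^(5/6)
Q^(1/3) = 16.875
H^(1/2) = 2.6245
r^(5/6) = 5.3124
v = 0.195 * 16.875 * 2.6245 / 5.3124 = 1.6257 m/s

1.6257 m/s


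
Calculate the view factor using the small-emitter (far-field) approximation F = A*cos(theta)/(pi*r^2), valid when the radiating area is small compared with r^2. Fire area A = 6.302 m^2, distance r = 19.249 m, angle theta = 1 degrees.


cos(1 deg) = 0.99985
pi*r^2 = 1164.0
F = 6.302 * 0.99985 / 1164.0 = 0.0054131

0.0054131


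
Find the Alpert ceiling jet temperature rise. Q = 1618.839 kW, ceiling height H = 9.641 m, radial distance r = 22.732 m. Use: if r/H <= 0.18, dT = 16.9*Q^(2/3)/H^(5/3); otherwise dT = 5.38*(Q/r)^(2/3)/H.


r/H = 22.732 / 9.641 = 2.3578
r/H > 0.18, so dT = 5.38*(Q/r)^(2/3)/H
Q/r = 71.214
(Q/r)^(2/3) = 17.181
dT = 5.38 * 17.181 / 9.641 = 9.5875 K

9.5875 K


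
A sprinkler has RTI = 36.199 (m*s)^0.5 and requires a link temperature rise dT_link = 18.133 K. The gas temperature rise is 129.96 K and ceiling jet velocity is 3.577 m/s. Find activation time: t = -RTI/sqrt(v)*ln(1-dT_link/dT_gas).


dT_link/dT_gas = 0.13953
ln(1 - 0.13953) = -0.15027
t = -36.199 / sqrt(3.577) * -0.15027 = 2.8762 s

2.8762 s


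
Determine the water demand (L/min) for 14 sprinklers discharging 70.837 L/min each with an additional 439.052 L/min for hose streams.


Sprinkler demand = 14 * 70.837 = 991.718 L/min
Total = 991.718 + 439.052 = 1430.77 L/min

1430.77 L/min


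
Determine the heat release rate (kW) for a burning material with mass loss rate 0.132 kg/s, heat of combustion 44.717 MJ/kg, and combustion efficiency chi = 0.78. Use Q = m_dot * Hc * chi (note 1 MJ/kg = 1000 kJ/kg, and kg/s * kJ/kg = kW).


Hc = 44.717 MJ/kg = 44.717 * 1000 kJ/kg = 44717 kJ/kg
Q = 0.132 kg/s * 44717 kJ/kg * 0.78 = 4604.1 kW

4604.1 kW


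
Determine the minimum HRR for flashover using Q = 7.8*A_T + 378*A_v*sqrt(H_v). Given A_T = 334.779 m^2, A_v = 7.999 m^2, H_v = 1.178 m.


7.8*A_T = 2611.3
sqrt(H_v) = 1.0854
378*A_v*sqrt(H_v) = 3281.7
Q = 2611.3 + 3281.7 = 5893.0 kW

5893.0 kW


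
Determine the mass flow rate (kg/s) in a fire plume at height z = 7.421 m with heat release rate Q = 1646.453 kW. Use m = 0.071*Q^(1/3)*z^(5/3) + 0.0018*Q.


Q^(1/3) = 11.808
z^(5/3) = 28.234
First term = 0.071 * 11.808 * 28.234 = 23.671
Second term = 0.0018 * 1646.453 = 2.9636
m = 26.634 kg/s

26.634 kg/s


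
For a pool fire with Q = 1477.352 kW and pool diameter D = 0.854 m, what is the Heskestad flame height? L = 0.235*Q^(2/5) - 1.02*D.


Q^(2/5) = 18.527
0.235 * Q^(2/5) = 4.3537
1.02 * D = 0.87108
L = 3.4826 m

3.4826 m


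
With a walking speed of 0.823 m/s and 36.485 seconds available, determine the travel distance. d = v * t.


d = 0.823 * 36.485 = 30.027 m

30.027 m


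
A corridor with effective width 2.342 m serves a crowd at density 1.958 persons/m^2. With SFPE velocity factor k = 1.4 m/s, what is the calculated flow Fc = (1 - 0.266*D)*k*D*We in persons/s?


1 - 0.266*D = 1 - 0.266*1.958 = 0.47917
Fs = 0.47917 * 1.4 * 1.958 = 1.3135 persons/(s*m)
Fc = 1.3135 * 2.342 = 3.0762 persons/s

3.0762 persons/s


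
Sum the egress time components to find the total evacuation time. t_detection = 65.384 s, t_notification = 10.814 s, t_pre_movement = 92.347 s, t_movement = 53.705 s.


Total = 65.384 + 10.814 + 92.347 + 53.705 = 222.25 s

222.25 s


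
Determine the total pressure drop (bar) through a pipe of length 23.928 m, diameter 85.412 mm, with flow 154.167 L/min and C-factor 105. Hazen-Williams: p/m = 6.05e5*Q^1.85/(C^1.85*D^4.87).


Q^1.85 = 11163
C^1.85 = 5485.3
D^4.87 = 2.5497e+09
p/m = 0.00048288 bar/m
p_total = 0.00048288 * 23.928 = 0.011554 bar

0.011554 bar


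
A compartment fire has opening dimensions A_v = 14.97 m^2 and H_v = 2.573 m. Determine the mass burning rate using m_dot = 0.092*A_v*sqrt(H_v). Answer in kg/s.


sqrt(H_v) = 1.6041
m_dot = 0.092 * 14.97 * 1.6041 = 2.2092 kg/s

2.2092 kg/s


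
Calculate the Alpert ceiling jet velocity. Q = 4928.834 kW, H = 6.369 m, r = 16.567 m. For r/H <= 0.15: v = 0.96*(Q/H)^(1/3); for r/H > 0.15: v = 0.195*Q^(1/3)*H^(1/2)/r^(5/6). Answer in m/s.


r/H = 16.567 / 6.369 = 2.6012
r/H > 0.15, so v = 0.195*Q^(1/3)*H^(1/2)/r^(5/6)
Q^(1/3) = 17.018
H^(1/2) = 2.5237
r^(5/6) = 10.376
v = 0.195 * 17.018 * 2.5237 / 10.376 = 0.80714 m/s

0.80714 m/s


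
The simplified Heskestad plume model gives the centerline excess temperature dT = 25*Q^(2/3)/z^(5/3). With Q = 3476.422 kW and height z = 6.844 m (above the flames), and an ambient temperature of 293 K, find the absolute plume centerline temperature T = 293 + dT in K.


Q^(2/3) = 229.49
z^(5/3) = 24.671
dT = 25 * 229.49 / 24.671 = 232.55 K
T = 293 + 232.55 = 525.55 K

525.55 K


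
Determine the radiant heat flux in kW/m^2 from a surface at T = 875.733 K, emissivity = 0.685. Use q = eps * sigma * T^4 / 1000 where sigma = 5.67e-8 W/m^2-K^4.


T^4 = 5.8815e+11
q = 0.685 * 5.67e-8 * 5.8815e+11 / 1000 = 22.843 kW/m^2

22.843 kW/m^2


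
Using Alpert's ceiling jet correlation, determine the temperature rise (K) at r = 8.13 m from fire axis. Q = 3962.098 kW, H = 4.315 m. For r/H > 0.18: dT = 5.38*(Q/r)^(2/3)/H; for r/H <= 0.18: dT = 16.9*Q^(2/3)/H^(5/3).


r/H = 8.13 / 4.315 = 1.8841
r/H > 0.18, so dT = 5.38*(Q/r)^(2/3)/H
Q/r = 487.34
(Q/r)^(2/3) = 61.928
dT = 5.38 * 61.928 / 4.315 = 77.213 K

77.213 K


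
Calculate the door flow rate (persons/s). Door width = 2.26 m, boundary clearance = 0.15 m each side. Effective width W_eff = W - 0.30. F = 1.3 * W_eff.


W_eff = 2.26 - 0.30 = 1.96 m
F = 1.3 * 1.96 = 2.548 persons/s

2.548 persons/s


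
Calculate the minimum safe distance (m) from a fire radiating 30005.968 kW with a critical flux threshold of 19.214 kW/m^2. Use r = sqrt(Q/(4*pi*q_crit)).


4*pi*q_crit = 241.45
Q/(4*pi*q_crit) = 124.27
r = sqrt(124.27) = 11.148 m

11.148 m


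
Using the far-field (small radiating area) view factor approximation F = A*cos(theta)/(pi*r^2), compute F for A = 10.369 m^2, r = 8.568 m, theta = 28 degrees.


cos(28 deg) = 0.88295
pi*r^2 = 230.63
F = 10.369 * 0.88295 / 230.63 = 0.039697

0.039697


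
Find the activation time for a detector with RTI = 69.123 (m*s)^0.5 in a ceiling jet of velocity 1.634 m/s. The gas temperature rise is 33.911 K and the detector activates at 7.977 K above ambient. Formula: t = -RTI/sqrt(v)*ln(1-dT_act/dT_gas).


dT_act/dT_gas = 0.23523
ln(1 - 0.23523) = -0.26818
t = -69.123 / sqrt(1.634) * -0.26818 = 14.502 s

14.502 s


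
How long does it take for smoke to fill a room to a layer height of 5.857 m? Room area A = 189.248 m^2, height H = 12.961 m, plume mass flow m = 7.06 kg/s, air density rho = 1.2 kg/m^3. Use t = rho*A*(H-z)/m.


H - z = 7.104 m
t = 1.2 * 189.248 * 7.104 / 7.06 = 228.51 s

228.51 s


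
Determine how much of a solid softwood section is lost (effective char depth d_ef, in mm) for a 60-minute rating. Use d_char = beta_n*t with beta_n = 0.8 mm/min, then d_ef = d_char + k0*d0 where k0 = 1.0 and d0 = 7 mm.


d_char = 0.8 * 60 = 48 mm
d_ef = 48 + 1.0*7 = 55 mm

55 mm


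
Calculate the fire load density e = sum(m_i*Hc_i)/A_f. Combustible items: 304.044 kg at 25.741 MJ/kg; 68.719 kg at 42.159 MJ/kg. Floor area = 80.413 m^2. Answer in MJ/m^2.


Total energy = 304.044*25.741 + 68.719*42.159
= 7826.397 + 2897.124
= 10723.52 MJ
e = 10723.52 / 80.413 = 133.36 MJ/m^2

133.36 MJ/m^2


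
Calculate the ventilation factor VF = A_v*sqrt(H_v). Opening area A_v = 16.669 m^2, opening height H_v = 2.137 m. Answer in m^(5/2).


sqrt(H_v) = 1.4618
VF = 16.669 * 1.4618 = 24.368 m^(5/2)

24.368 m^(5/2)


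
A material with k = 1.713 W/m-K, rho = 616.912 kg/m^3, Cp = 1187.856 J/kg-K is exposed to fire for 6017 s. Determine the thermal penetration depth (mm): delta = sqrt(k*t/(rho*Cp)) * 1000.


alpha = 1.713 / (616.912 * 1187.856) = 2.3376e-06 m^2/s
alpha * t = 0.014065
delta = sqrt(0.014065) * 1000 = 118.60 mm

118.60 mm


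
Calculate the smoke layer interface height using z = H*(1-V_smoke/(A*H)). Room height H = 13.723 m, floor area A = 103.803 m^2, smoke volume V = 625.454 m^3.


V/(A*H) = 0.43907
1 - 0.43907 = 0.56093
z = 13.723 * 0.56093 = 7.6976 m

7.6976 m


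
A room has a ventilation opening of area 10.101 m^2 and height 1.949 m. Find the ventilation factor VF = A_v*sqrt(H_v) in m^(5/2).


sqrt(H_v) = 1.3961
VF = 10.101 * 1.3961 = 14.102 m^(5/2)

14.102 m^(5/2)


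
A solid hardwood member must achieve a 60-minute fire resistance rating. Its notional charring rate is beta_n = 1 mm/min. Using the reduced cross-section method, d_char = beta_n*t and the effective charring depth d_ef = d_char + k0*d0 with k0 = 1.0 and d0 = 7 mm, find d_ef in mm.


d_char = 1 * 60 = 60 mm
d_ef = 60 + 1.0*7 = 67 mm

67 mm


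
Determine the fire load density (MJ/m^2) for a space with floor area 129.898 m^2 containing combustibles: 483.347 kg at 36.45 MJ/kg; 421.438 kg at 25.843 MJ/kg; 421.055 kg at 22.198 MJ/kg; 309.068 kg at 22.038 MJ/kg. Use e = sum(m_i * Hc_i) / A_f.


Total energy = 483.347*36.45 + 421.438*25.843 + 421.055*22.198 + 309.068*22.038
= 17618.00 + 10891.22 + 9346.579 + 6811.241
= 44667.04 MJ
e = 44667.04 / 129.898 = 343.86 MJ/m^2

343.86 MJ/m^2


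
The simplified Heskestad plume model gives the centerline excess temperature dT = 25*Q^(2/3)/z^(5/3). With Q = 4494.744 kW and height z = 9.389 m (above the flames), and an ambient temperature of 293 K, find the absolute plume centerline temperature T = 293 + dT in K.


Q^(2/3) = 272.36
z^(5/3) = 41.786
dT = 25 * 272.36 / 41.786 = 162.95 K
T = 293 + 162.95 = 455.95 K

455.95 K


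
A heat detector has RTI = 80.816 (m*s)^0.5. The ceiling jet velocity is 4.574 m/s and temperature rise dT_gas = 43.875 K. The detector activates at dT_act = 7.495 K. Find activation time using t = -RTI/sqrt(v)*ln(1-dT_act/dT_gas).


dT_act/dT_gas = 0.17083
ln(1 - 0.17083) = -0.18733
t = -80.816 / sqrt(4.574) * -0.18733 = 7.0786 s

7.0786 s


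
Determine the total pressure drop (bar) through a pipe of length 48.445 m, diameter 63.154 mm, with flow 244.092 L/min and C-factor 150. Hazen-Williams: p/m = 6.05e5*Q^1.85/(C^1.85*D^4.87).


Q^1.85 = 26120
C^1.85 = 10611
D^4.87 = 5.8607e+08
p/m = 0.0025410 bar/m
p_total = 0.0025410 * 48.445 = 0.12310 bar

0.12310 bar


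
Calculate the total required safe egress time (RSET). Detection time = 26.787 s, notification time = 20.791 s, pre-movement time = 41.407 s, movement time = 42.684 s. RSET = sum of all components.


Total = 26.787 + 20.791 + 41.407 + 42.684 = 131.669 s

131.669 s


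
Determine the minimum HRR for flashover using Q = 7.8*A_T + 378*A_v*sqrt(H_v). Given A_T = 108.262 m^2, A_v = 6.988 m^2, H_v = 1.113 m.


7.8*A_T = 844.44
sqrt(H_v) = 1.0550
378*A_v*sqrt(H_v) = 2786.7
Q = 844.44 + 2786.7 = 3631.2 kW

3631.2 kW


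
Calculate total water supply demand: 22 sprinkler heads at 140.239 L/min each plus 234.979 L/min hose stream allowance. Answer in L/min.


Sprinkler demand = 22 * 140.239 = 3085.258 L/min
Total = 3085.258 + 234.979 = 3320.237 L/min

3320.237 L/min


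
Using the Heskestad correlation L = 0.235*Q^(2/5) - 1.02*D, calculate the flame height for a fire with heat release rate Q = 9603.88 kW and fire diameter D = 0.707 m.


Q^(2/5) = 39.172
0.235 * Q^(2/5) = 9.2055
1.02 * D = 0.72114
L = 8.4843 m

8.4843 m


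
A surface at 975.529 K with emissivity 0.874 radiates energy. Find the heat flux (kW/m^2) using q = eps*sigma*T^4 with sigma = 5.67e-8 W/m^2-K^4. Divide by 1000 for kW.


T^4 = 9.0565e+11
q = 0.874 * 5.67e-8 * 9.0565e+11 / 1000 = 44.880 kW/m^2

44.880 kW/m^2


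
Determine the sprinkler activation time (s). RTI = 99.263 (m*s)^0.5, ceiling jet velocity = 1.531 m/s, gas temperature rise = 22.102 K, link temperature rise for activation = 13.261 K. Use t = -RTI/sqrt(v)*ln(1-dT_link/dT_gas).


dT_link/dT_gas = 0.59999
ln(1 - 0.59999) = -0.91627
t = -99.263 / sqrt(1.531) * -0.91627 = 73.506 s

73.506 s


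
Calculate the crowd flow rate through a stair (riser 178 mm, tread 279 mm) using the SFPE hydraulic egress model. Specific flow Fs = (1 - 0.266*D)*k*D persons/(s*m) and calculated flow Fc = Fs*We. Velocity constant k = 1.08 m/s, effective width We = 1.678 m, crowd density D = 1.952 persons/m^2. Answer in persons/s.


1 - 0.266*D = 1 - 0.266*1.952 = 0.48077
Fs = 0.48077 * 1.08 * 1.952 = 1.0135 persons/(s*m)
Fc = 1.0135 * 1.678 = 1.7007 persons/s

1.7007 persons/s


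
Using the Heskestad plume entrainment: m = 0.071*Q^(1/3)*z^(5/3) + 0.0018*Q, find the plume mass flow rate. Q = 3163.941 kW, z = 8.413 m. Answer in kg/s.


Q^(1/3) = 14.681
z^(5/3) = 34.800
First term = 0.071 * 14.681 * 34.800 = 36.273
Second term = 0.0018 * 3163.941 = 5.6951
m = 41.968 kg/s

41.968 kg/s


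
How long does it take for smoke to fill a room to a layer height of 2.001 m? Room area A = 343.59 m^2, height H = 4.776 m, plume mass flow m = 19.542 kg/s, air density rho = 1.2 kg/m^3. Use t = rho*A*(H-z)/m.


H - z = 2.775 m
t = 1.2 * 343.59 * 2.775 / 19.542 = 58.548 s

58.548 s


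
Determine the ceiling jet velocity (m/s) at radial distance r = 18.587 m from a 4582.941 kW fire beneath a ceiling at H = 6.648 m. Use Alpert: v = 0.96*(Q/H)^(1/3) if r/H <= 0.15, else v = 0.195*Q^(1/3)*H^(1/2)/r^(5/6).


r/H = 18.587 / 6.648 = 2.7959
r/H > 0.15, so v = 0.195*Q^(1/3)*H^(1/2)/r^(5/6)
Q^(1/3) = 16.610
H^(1/2) = 2.5784
r^(5/6) = 11.420
v = 0.195 * 16.610 * 2.5784 / 11.420 = 0.73129 m/s

0.73129 m/s


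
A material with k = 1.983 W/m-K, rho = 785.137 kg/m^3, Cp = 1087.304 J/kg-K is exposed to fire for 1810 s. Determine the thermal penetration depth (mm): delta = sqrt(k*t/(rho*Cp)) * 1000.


alpha = 1.983 / (785.137 * 1087.304) = 2.3229e-06 m^2/s
alpha * t = 0.0042044
delta = sqrt(0.0042044) * 1000 = 64.841 mm

64.841 mm


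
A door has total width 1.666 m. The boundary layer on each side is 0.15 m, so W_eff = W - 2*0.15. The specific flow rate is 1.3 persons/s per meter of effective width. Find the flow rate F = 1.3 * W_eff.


W_eff = 1.666 - 0.30 = 1.366 m
F = 1.3 * 1.366 = 1.7758 persons/s

1.7758 persons/s


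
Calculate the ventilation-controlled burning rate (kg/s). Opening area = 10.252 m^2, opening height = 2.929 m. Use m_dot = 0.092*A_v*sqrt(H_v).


sqrt(H_v) = 1.7114
m_dot = 0.092 * 10.252 * 1.7114 = 1.6142 kg/s

1.6142 kg/s


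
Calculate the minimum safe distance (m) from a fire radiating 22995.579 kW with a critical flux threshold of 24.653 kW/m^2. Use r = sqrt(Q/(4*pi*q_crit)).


4*pi*q_crit = 309.80
Q/(4*pi*q_crit) = 74.227
r = sqrt(74.227) = 8.6155 m

8.6155 m


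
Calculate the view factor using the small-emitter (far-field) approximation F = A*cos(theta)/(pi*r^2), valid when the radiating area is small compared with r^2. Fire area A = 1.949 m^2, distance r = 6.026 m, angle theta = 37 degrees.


cos(37 deg) = 0.79864
pi*r^2 = 114.08
F = 1.949 * 0.79864 / 114.08 = 0.013644

0.013644


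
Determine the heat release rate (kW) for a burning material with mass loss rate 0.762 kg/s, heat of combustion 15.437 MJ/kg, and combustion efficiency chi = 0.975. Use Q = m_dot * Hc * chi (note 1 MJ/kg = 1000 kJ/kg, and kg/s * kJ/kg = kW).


Hc = 15.437 MJ/kg = 15.437 * 1000 kJ/kg = 15437 kJ/kg
Q = 0.762 kg/s * 15437 kJ/kg * 0.975 = 11469 kW

11469 kW


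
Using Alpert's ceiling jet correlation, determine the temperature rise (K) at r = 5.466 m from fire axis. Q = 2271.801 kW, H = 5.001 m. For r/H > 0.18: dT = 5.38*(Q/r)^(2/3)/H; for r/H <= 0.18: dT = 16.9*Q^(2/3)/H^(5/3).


r/H = 5.466 / 5.001 = 1.0930
r/H > 0.18, so dT = 5.38*(Q/r)^(2/3)/H
Q/r = 415.62
(Q/r)^(2/3) = 55.693
dT = 5.38 * 55.693 / 5.001 = 59.914 K

59.914 K


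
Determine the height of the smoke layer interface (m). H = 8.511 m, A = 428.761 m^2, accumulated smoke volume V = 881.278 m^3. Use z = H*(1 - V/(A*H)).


V/(A*H) = 0.24150
1 - 0.24150 = 0.75850
z = 8.511 * 0.75850 = 6.4556 m

6.4556 m


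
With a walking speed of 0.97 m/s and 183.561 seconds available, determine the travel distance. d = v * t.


d = 0.97 * 183.561 = 178.05 m

178.05 m


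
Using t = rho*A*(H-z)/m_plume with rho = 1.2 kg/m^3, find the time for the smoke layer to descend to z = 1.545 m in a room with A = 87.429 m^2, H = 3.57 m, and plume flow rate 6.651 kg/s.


H - z = 2.025 m
t = 1.2 * 87.429 * 2.025 / 6.651 = 31.943 s

31.943 s


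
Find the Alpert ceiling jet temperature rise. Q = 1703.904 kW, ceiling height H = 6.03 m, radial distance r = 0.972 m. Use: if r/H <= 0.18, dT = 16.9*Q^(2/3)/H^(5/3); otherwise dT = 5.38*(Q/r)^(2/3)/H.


r/H = 0.972 / 6.03 = 0.16119
r/H <= 0.18, so dT = 16.9*Q^(2/3)/H^(5/3)
Q^(2/3) = 142.66
H^(5/3) = 19.977
dT = 16.9 * 142.66 / 19.977 = 120.69 K

120.69 K


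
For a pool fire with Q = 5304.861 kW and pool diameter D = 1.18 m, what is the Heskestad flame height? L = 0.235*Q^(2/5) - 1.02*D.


Q^(2/5) = 30.894
0.235 * Q^(2/5) = 7.2600
1.02 * D = 1.2036
L = 6.0564 m

6.0564 m


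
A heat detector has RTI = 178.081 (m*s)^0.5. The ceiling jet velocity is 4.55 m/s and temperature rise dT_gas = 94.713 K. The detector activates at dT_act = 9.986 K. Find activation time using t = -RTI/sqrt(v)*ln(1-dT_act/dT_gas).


dT_act/dT_gas = 0.10543
ln(1 - 0.10543) = -0.11142
t = -178.081 / sqrt(4.55) * -0.11142 = 9.3017 s

9.3017 s


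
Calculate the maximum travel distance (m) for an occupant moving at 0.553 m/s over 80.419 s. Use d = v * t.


d = 0.553 * 80.419 = 44.472 m

44.472 m


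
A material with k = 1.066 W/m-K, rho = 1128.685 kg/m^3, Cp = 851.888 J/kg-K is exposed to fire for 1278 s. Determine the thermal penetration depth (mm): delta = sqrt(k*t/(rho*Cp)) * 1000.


alpha = 1.066 / (1128.685 * 851.888) = 1.1087e-06 m^2/s
alpha * t = 0.0014169
delta = sqrt(0.0014169) * 1000 = 37.641 mm

37.641 mm


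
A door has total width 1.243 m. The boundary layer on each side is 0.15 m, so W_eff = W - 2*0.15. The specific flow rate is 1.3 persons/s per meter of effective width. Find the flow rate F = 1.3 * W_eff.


W_eff = 1.243 - 0.30 = 0.943 m
F = 1.3 * 0.943 = 1.2259 persons/s

1.2259 persons/s


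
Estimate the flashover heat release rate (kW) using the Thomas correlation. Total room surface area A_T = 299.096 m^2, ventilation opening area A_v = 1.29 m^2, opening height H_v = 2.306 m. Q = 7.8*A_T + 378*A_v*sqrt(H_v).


7.8*A_T = 2332.9
sqrt(H_v) = 1.5186
378*A_v*sqrt(H_v) = 740.48
Q = 2332.9 + 740.48 = 3073.4 kW

3073.4 kW


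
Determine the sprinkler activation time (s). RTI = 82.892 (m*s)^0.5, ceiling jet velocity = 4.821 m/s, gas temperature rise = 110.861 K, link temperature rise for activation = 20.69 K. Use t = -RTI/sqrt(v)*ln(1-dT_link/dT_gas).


dT_link/dT_gas = 0.18663
ln(1 - 0.18663) = -0.20657
t = -82.892 / sqrt(4.821) * -0.20657 = 7.7985 s

7.7985 s


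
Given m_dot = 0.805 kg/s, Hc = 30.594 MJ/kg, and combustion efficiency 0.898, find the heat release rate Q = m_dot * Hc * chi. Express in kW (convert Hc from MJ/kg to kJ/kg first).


Hc = 30.594 MJ/kg = 30.594 * 1000 kJ/kg = 30594 kJ/kg
Q = 0.805 kg/s * 30594 kJ/kg * 0.898 = 22116 kW

22116 kW


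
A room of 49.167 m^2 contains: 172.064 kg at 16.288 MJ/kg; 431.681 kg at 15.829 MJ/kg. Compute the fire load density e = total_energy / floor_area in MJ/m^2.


Total energy = 172.064*16.288 + 431.681*15.829
= 2802.578 + 6833.079
= 9635.657 MJ
e = 9635.657 / 49.167 = 195.98 MJ/m^2

195.98 MJ/m^2


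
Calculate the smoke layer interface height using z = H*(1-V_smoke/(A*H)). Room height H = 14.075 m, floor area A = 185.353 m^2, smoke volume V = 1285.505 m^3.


V/(A*H) = 0.49275
1 - 0.49275 = 0.50725
z = 14.075 * 0.50725 = 7.1396 m

7.1396 m


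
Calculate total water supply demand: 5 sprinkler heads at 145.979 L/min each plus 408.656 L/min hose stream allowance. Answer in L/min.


Sprinkler demand = 5 * 145.979 = 729.895 L/min
Total = 729.895 + 408.656 = 1138.551 L/min

1138.551 L/min


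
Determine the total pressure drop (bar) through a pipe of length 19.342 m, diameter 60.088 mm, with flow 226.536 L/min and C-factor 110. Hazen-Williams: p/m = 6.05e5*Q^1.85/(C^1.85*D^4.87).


Q^1.85 = 22751
C^1.85 = 5978.3
D^4.87 = 4.5993e+08
p/m = 0.0050059 bar/m
p_total = 0.0050059 * 19.342 = 0.096825 bar

0.096825 bar


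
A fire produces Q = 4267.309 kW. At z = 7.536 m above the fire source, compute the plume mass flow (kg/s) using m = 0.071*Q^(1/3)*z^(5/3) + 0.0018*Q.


Q^(1/3) = 16.220
z^(5/3) = 28.967
First term = 0.071 * 16.220 * 28.967 = 33.359
Second term = 0.0018 * 4267.309 = 7.6812
m = 41.040 kg/s

41.040 kg/s


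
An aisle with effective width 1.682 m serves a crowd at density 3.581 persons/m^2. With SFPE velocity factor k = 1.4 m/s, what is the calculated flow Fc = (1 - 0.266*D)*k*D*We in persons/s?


1 - 0.266*D = 1 - 0.266*3.581 = 0.047454
Fs = 0.047454 * 1.4 * 3.581 = 0.23791 persons/(s*m)
Fc = 0.23791 * 1.682 = 0.40016 persons/s

0.40016 persons/s


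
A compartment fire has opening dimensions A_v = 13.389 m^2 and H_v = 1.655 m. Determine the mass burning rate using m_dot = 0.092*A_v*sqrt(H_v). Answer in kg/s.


sqrt(H_v) = 1.2865
m_dot = 0.092 * 13.389 * 1.2865 = 1.5847 kg/s

1.5847 kg/s


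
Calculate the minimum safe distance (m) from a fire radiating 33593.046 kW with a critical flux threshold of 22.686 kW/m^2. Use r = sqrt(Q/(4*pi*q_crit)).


4*pi*q_crit = 285.08
Q/(4*pi*q_crit) = 117.84
r = sqrt(117.84) = 10.855 m

10.855 m


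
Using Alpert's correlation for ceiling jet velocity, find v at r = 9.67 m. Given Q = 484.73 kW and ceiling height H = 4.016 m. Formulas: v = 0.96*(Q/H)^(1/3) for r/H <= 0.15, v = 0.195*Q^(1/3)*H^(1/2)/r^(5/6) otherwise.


r/H = 9.67 / 4.016 = 2.4079
r/H > 0.15, so v = 0.195*Q^(1/3)*H^(1/2)/r^(5/6)
Q^(1/3) = 7.8554
H^(1/2) = 2.0040
r^(5/6) = 6.6250
v = 0.195 * 7.8554 * 2.0040 / 6.6250 = 0.46335 m/s

0.46335 m/s


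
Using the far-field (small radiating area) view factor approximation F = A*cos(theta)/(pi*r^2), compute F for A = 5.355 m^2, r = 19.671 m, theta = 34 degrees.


cos(34 deg) = 0.82904
pi*r^2 = 1215.6
F = 5.355 * 0.82904 / 1215.6 = 0.0036520

0.0036520


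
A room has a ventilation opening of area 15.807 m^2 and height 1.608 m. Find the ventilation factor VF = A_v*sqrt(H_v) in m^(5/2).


sqrt(H_v) = 1.2681
VF = 15.807 * 1.2681 = 20.044 m^(5/2)

20.044 m^(5/2)


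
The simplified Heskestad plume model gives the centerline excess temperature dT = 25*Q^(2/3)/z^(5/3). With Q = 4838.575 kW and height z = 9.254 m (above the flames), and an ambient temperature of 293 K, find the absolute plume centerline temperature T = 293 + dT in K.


Q^(2/3) = 286.07
z^(5/3) = 40.790
dT = 25 * 286.07 / 40.790 = 175.34 K
T = 293 + 175.34 = 468.34 K

468.34 K


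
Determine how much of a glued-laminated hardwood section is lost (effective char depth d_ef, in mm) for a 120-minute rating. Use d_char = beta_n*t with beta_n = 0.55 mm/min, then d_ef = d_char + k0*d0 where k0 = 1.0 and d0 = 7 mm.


d_char = 0.55 * 120 = 66 mm
d_ef = 66 + 1.0*7 = 73 mm

73 mm


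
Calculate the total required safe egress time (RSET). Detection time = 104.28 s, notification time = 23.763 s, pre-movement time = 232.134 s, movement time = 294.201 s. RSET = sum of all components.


Total = 104.28 + 23.763 + 232.134 + 294.201 = 654.378 s

654.378 s


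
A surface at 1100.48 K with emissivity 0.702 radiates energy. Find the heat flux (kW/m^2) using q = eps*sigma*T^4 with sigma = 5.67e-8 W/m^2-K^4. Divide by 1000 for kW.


T^4 = 1.4667e+12
q = 0.702 * 5.67e-8 * 1.4667e+12 / 1000 = 58.378 kW/m^2

58.378 kW/m^2


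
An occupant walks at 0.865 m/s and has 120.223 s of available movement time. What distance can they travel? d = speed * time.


d = 0.865 * 120.223 = 103.99 m

103.99 m


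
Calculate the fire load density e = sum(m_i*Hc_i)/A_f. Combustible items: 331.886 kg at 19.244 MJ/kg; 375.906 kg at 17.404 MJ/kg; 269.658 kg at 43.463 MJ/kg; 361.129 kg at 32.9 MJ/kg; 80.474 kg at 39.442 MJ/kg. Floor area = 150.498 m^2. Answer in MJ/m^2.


Total energy = 331.886*19.244 + 375.906*17.404 + 269.658*43.463 + 361.129*32.9 + 80.474*39.442
= 6386.814 + 6542.268 + 11720.15 + 11881.14 + 3174.056
= 39704.43 MJ
e = 39704.43 / 150.498 = 263.82 MJ/m^2

263.82 MJ/m^2


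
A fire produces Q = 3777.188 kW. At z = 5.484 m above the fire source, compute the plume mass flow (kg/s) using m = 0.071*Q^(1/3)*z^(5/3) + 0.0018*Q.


Q^(1/3) = 15.574
z^(5/3) = 17.054
First term = 0.071 * 15.574 * 17.054 = 18.857
Second term = 0.0018 * 3777.188 = 6.7989
m = 25.656 kg/s

25.656 kg/s


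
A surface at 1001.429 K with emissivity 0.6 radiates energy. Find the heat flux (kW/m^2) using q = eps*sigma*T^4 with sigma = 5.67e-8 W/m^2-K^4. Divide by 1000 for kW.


T^4 = 1.0057e+12
q = 0.6 * 5.67e-8 * 1.0057e+12 / 1000 = 34.215 kW/m^2

34.215 kW/m^2


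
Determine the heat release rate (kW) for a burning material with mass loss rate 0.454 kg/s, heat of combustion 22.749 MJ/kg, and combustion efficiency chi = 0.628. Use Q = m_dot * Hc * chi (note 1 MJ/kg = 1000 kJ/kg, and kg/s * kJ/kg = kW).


Hc = 22.749 MJ/kg = 22.749 * 1000 kJ/kg = 22749 kJ/kg
Q = 0.454 kg/s * 22749 kJ/kg * 0.628 = 6486.0 kW

6486.0 kW


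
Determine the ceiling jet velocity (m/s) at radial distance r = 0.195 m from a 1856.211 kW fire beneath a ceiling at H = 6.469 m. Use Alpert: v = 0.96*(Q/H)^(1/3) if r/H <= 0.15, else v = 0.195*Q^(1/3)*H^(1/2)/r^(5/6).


r/H = 0.195 / 6.469 = 0.030144
r/H <= 0.15, so v = 0.96*(Q/H)^(1/3)
Q/H = 286.94
(Q/H)^(1/3) = 6.5957
v = 0.96 * 6.5957 = 6.3319 m/s

6.3319 m/s


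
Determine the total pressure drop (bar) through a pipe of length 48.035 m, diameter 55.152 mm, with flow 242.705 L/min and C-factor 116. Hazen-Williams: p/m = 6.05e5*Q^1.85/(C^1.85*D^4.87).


Q^1.85 = 25846
C^1.85 = 6595.5
D^4.87 = 3.0297e+08
p/m = 0.0078253 bar/m
p_total = 0.0078253 * 48.035 = 0.37589 bar

0.37589 bar


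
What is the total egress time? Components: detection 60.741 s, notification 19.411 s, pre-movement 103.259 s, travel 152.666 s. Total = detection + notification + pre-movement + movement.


Total = 60.741 + 19.411 + 103.259 + 152.666 = 336.077 s

336.077 s


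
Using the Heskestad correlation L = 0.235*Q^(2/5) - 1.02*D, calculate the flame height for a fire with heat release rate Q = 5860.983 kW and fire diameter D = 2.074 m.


Q^(2/5) = 32.151
0.235 * Q^(2/5) = 7.5554
1.02 * D = 2.1155
L = 5.4399 m

5.4399 m


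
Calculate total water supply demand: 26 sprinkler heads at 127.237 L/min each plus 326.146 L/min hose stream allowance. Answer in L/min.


Sprinkler demand = 26 * 127.237 = 3308.162 L/min
Total = 3308.162 + 326.146 = 3634.308 L/min

3634.308 L/min


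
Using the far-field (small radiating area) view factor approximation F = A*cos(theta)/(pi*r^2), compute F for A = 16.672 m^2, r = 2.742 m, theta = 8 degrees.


cos(8 deg) = 0.99027
pi*r^2 = 23.620
F = 16.672 * 0.99027 / 23.620 = 0.69897

0.69897


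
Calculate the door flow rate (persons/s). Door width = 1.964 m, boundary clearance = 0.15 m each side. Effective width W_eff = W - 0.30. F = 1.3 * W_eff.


W_eff = 1.964 - 0.30 = 1.664 m
F = 1.3 * 1.664 = 2.1632 persons/s

2.1632 persons/s


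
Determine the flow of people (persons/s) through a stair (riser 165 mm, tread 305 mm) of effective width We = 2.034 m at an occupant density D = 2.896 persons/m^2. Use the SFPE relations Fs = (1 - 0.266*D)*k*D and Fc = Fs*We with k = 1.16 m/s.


1 - 0.266*D = 1 - 0.266*2.896 = 0.22966
Fs = 0.22966 * 1.16 * 2.896 = 0.77152 persons/(s*m)
Fc = 0.77152 * 2.034 = 1.5693 persons/s

1.5693 persons/s


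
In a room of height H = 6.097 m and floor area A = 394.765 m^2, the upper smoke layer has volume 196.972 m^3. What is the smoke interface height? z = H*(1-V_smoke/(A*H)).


V/(A*H) = 0.081837
1 - 0.081837 = 0.91816
z = 6.097 * 0.91816 = 5.5980 m

5.5980 m


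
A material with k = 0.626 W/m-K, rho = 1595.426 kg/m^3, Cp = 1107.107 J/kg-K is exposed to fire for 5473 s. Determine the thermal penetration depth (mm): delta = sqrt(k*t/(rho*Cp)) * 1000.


alpha = 0.626 / (1595.426 * 1107.107) = 3.5441e-07 m^2/s
alpha * t = 0.0019397
delta = sqrt(0.0019397) * 1000 = 44.042 mm

44.042 mm


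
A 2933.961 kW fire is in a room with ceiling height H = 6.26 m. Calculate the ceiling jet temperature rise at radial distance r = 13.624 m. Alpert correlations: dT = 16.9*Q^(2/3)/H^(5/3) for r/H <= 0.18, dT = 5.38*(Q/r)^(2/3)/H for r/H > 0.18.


r/H = 13.624 / 6.26 = 2.1764
r/H > 0.18, so dT = 5.38*(Q/r)^(2/3)/H
Q/r = 215.35
(Q/r)^(2/3) = 35.928
dT = 5.38 * 35.928 / 6.26 = 30.877 K

30.877 K


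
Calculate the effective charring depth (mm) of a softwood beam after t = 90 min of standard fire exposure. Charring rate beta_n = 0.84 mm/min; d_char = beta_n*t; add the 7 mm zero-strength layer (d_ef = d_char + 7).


d_char = 0.84 * 90 = 75.6 mm
d_ef = 75.6 + 1.0*7 = 82.6 mm

82.6 mm


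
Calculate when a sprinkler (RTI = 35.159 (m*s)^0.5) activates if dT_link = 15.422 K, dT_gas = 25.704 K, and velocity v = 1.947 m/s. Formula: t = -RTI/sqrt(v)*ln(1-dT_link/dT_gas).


dT_link/dT_gas = 0.59998
ln(1 - 0.59998) = -0.91625
t = -35.159 / sqrt(1.947) * -0.91625 = 23.087 s

23.087 s


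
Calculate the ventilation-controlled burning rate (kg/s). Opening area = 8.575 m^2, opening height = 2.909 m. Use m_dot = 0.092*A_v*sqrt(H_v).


sqrt(H_v) = 1.7056
m_dot = 0.092 * 8.575 * 1.7056 = 1.3455 kg/s

1.3455 kg/s


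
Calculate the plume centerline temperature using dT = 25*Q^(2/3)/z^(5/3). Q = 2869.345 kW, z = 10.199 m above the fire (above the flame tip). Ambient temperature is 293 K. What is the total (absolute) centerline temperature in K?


Q^(2/3) = 201.92
z^(5/3) = 47.966
dT = 25 * 201.92 / 47.966 = 105.24 K
T = 293 + 105.24 = 398.24 K

398.24 K


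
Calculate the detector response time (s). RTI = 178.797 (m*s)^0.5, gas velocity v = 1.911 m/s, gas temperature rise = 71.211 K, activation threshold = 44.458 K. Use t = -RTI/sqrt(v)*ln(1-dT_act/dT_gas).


dT_act/dT_gas = 0.62431
ln(1 - 0.62431) = -0.97900
t = -178.797 / sqrt(1.911) * -0.97900 = 126.62 s

126.62 s


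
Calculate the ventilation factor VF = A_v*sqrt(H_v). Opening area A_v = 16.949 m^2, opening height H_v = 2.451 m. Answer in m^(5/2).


sqrt(H_v) = 1.5656
VF = 16.949 * 1.5656 = 26.535 m^(5/2)

26.535 m^(5/2)


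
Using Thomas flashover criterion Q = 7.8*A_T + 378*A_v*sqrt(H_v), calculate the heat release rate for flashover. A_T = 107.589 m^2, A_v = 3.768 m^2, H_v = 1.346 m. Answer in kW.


7.8*A_T = 839.19
sqrt(H_v) = 1.1602
378*A_v*sqrt(H_v) = 1652.4
Q = 839.19 + 1652.4 = 2491.6 kW

2491.6 kW


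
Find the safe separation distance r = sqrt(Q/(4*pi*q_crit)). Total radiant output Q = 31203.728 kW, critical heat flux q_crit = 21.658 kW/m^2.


4*pi*q_crit = 272.16
Q/(4*pi*q_crit) = 114.65
r = sqrt(114.65) = 10.708 m

10.708 m


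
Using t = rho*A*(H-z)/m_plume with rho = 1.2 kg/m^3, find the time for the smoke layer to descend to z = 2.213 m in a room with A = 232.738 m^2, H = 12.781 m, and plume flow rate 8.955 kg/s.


H - z = 10.568 m
t = 1.2 * 232.738 * 10.568 / 8.955 = 329.59 s

329.59 s


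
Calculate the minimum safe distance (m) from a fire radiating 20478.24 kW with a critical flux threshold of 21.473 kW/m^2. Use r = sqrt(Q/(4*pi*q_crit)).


4*pi*q_crit = 269.84
Q/(4*pi*q_crit) = 75.891
r = sqrt(75.891) = 8.7115 m

8.7115 m


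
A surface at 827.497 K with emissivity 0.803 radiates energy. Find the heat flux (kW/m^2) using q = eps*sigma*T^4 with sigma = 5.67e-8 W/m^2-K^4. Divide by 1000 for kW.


T^4 = 4.6888e+11
q = 0.803 * 5.67e-8 * 4.6888e+11 / 1000 = 21.348 kW/m^2

21.348 kW/m^2


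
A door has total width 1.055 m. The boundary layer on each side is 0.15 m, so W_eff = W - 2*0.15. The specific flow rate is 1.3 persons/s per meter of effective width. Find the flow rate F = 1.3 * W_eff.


W_eff = 1.055 - 0.30 = 0.755 m
F = 1.3 * 0.755 = 0.98150 persons/s

0.98150 persons/s


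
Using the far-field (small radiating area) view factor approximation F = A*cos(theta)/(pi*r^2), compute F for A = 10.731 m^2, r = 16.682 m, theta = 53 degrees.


cos(53 deg) = 0.60182
pi*r^2 = 874.27
F = 10.731 * 0.60182 / 874.27 = 0.0073868

0.0073868


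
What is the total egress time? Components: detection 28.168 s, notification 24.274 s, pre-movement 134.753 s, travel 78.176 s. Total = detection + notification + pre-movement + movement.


Total = 28.168 + 24.274 + 134.753 + 78.176 = 265.371 s

265.371 s


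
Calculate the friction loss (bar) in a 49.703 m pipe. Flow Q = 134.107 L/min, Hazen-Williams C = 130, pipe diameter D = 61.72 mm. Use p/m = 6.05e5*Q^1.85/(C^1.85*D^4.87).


Q^1.85 = 8625.5
C^1.85 = 8143.2
D^4.87 = 5.2405e+08
p/m = 0.0012228 bar/m
p_total = 0.0012228 * 49.703 = 0.060779 bar

0.060779 bar


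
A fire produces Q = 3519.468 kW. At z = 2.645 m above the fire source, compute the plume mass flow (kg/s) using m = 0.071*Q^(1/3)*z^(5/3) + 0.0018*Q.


Q^(1/3) = 15.211
z^(5/3) = 5.0587
First term = 0.071 * 15.211 * 5.0587 = 5.4634
Second term = 0.0018 * 3519.468 = 6.3350
m = 11.798 kg/s

11.798 kg/s


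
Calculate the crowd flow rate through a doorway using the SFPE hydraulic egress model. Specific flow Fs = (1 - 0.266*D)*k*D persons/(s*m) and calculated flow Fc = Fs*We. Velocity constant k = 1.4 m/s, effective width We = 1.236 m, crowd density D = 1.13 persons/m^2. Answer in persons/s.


1 - 0.266*D = 1 - 0.266*1.13 = 0.69942
Fs = 0.69942 * 1.4 * 1.13 = 1.1065 persons/(s*m)
Fc = 1.1065 * 1.236 = 1.3676 persons/s

1.3676 persons/s


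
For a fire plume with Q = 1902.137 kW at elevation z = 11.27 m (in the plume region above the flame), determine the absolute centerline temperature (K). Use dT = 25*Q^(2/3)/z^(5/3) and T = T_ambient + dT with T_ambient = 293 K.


Q^(2/3) = 153.52
z^(5/3) = 56.651
dT = 25 * 153.52 / 56.651 = 67.748 K
T = 293 + 67.748 = 360.75 K

360.75 K


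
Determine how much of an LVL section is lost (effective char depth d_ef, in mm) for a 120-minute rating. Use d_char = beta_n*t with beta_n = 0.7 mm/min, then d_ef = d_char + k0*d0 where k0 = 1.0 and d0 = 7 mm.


d_char = 0.7 * 120 = 84 mm
d_ef = 84 + 1.0*7 = 91 mm

91 mm


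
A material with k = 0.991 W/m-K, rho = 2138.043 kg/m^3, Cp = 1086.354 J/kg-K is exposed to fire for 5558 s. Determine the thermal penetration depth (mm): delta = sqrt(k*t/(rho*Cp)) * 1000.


alpha = 0.991 / (2138.043 * 1086.354) = 4.2666e-07 m^2/s
alpha * t = 0.0023714
delta = sqrt(0.0023714) * 1000 = 48.697 mm

48.697 mm


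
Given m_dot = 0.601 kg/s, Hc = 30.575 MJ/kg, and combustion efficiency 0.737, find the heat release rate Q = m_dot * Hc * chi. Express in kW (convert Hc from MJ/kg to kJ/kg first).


Hc = 30.575 MJ/kg = 30.575 * 1000 kJ/kg = 30575 kJ/kg
Q = 0.601 kg/s * 30575 kJ/kg * 0.737 = 13543 kW

13543 kW


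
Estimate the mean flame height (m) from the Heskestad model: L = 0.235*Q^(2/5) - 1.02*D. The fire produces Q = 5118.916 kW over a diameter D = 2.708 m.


Q^(2/5) = 30.456
0.235 * Q^(2/5) = 7.1571
1.02 * D = 2.7622
L = 4.3950 m

4.3950 m
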